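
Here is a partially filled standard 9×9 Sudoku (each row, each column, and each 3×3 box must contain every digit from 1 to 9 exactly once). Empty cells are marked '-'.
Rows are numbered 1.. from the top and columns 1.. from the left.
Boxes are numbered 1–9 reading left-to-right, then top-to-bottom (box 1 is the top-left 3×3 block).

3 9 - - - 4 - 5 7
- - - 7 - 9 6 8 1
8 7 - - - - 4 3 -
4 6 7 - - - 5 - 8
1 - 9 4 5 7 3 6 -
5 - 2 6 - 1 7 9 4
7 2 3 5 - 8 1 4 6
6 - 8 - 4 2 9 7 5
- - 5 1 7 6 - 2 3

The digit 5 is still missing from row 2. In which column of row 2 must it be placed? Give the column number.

Consider where 5 can go in row 2.
row 2, column 1 is out (column 1 already has a 5).
row 2, column 3 is out (column 3 already has a 5).
row 2, column 5 is out (column 5 already has a 5).
So the only cell in row 2 that can hold 5 is row 2, column 2.
That is column 2.

2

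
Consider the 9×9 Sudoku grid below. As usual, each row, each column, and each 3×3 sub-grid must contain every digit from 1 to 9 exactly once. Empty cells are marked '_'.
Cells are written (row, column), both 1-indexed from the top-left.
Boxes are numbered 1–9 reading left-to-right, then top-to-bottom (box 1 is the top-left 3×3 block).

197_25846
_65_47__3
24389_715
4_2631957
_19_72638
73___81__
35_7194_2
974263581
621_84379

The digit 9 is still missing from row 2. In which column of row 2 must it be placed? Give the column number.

8

Consider where 9 can go in row 2.
(2,1) is out (column 1 already has a 9).
(2,4) is out (box 2 already has a 9).
(2,7) is out (column 7 already has a 9).
So the only cell in row 2 that can hold 9 is (2,8).
That is column 8.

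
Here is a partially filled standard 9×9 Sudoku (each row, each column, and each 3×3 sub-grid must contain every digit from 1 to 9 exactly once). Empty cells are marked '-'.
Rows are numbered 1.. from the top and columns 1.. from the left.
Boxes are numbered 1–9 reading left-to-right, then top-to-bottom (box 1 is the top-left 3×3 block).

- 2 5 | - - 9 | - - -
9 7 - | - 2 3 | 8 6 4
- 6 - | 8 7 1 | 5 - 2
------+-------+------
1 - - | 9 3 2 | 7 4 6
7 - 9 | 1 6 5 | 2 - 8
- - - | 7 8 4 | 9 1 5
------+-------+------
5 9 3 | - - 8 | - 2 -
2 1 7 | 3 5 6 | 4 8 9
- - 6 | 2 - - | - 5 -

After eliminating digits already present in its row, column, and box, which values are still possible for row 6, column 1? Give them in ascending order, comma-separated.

Row 6 already contains {1, 4, 5, 7, 8, 9}.
Column 1 already contains {1, 2, 5, 7, 9}.
Its 3×3 block (box 4) already contains {1, 7, 9}.
Removing those from 1–9 leaves {3, 6} as the candidates for row 6, column 1.

3,6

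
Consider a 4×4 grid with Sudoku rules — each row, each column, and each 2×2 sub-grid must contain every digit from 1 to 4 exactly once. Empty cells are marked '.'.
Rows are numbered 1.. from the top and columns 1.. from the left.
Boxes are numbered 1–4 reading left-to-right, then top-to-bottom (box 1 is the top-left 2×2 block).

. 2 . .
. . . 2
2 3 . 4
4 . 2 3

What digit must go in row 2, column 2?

4

Cell row 2, column 2 itself could take any of {1, 4} by direct elimination.
Consider where 4 can go in column 2.
row 4, column 2 is out (row 4 already has a 4).
So the only cell in column 2 that can hold 4 is row 2, column 2.
Therefore row 2, column 2 = 4.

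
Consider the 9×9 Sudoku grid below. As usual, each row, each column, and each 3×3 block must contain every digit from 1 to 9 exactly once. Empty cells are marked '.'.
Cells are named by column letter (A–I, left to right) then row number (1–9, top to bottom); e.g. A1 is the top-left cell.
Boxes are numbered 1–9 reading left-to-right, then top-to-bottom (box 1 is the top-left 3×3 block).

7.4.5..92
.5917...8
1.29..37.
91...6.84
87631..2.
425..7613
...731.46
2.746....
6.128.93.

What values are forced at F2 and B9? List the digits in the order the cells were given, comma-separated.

For F2:
  Consider where 2 can go in box 2.
  D1 is out (row 1 already has a 2).
  F1 is out (row 1 already has a 2).
  E3 is out (row 3 already has a 2).
  F3 is out (row 3 already has a 2).
  So the only cell in box 2 that can hold 2 is F2.
  So F2 = 2.
For B9:
  Row 9 already contains {1, 2, 3, 6, 8, 9}.
  Column B already contains {1, 2, 5, 7}.
  Its 3×3 block (box 7) already contains {1, 2, 6, 7}.
  The only value from 1–9 not eliminated is 4, so B9 = 4.

2,4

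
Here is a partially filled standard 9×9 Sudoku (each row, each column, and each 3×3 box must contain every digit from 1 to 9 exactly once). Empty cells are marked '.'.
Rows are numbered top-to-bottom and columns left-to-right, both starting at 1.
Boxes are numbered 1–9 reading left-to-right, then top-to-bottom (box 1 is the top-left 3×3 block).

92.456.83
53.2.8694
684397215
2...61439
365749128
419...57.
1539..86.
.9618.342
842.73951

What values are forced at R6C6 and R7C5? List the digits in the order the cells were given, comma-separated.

2,2

For R6C6:
  Row 6 already contains {1, 4, 5, 7, 9}.
  Column 6 already contains {1, 3, 6, 7, 8, 9}.
  Its 3×3 block (box 5) already contains {1, 4, 6, 7, 9}.
  The only value from 1–9 not eliminated is 2, so R6C6 = 2.
For R7C5:
  Row 7 already contains {1, 3, 5, 6, 8, 9}.
  Column 5 already contains {4, 5, 6, 7, 8, 9}.
  Its 3×3 block (box 8) already contains {1, 3, 7, 8, 9}.
  The only value from 1–9 not eliminated is 2, so R7C5 = 2.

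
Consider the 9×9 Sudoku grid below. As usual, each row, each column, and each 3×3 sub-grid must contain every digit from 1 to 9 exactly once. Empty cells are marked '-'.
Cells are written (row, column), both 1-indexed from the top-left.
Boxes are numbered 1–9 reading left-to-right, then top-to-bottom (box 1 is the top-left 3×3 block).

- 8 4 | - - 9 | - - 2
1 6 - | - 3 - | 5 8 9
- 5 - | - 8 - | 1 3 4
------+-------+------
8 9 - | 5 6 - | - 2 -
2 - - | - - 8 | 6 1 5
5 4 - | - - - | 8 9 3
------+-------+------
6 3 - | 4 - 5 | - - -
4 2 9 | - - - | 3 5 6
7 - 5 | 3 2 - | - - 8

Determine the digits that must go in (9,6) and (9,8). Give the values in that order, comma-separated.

For (9,6):
  Consider where 6 can go in box 8.
  (7,5) is out (row 7 already has a 6).
  (8,4) is out (row 8 already has a 6).
  (8,5) is out (row 8 already has a 6).
  (8,6) is out (row 8 already has a 6).
  So the only cell in box 8 that can hold 6 is (9,6).
  So (9,6) = 6.
For (9,8):
  Row 9 already contains {2, 3, 5, 7, 8}.
  Column 8 already contains {1, 2, 3, 5, 8, 9}.
  Its 3×3 block (box 9) already contains {3, 5, 6, 8}.
  The only value from 1–9 not eliminated is 4, so (9,8) = 4.

6,4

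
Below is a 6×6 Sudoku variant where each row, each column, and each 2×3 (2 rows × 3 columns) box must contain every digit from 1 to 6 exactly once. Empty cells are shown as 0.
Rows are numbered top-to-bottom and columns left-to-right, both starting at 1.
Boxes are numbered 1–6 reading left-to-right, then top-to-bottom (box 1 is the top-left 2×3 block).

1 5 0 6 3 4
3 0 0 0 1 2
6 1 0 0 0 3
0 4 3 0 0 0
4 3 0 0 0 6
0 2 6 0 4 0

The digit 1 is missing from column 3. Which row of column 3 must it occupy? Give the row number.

Consider where 1 can go in column 3.
r1c3 is out (row 1 already has a 1).
r2c3 is out (row 2 already has a 1).
r3c3 is out (row 3 already has a 1).
So the only cell in column 3 that can hold 1 is r5c3.
That is row 5.

5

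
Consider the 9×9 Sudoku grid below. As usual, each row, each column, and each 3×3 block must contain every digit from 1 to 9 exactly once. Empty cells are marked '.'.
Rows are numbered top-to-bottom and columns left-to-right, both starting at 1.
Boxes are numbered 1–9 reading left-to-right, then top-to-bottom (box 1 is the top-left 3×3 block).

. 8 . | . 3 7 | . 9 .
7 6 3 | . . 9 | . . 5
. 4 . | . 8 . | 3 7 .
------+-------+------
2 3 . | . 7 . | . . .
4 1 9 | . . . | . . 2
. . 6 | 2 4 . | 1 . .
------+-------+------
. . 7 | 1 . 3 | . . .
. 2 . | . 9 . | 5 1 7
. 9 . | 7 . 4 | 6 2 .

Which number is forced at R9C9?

3

Cell R9C9 itself could take any of {3, 8} by direct elimination.
Consider where 3 can go in box 9.
R7C7 is out (row 7 already has a 3).
R7C8 is out (row 7 already has a 3).
R7C9 is out (row 7 already has a 3).
So the only cell in box 9 that can hold 3 is R9C9.
Therefore R9C9 = 3.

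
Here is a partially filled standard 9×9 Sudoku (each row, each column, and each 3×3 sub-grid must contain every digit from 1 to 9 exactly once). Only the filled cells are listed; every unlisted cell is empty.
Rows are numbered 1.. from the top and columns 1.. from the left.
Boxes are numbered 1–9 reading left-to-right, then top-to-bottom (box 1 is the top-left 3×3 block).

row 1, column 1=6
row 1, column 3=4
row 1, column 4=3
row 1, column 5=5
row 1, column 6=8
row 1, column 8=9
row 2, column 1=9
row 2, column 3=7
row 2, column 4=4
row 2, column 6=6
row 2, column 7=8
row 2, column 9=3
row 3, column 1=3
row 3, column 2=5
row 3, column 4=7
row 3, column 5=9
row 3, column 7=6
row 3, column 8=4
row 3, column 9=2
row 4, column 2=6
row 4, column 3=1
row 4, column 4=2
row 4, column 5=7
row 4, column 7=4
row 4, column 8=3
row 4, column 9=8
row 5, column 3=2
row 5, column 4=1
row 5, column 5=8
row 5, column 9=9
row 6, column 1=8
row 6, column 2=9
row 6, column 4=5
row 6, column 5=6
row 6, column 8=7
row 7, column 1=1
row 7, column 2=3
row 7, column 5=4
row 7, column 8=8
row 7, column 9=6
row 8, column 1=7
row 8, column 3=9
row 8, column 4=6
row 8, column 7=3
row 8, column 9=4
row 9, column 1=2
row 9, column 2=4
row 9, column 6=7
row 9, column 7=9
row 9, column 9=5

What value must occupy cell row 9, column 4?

8

Row 9 already contains {2, 4, 5, 7, 9}.
Column 4 already contains {1, 2, 3, 4, 5, 6, 7}.
Its 3×3 block (box 8) already contains {4, 6, 7}.
The only value from 1–9 not eliminated is 8, so row 9, column 4 = 8.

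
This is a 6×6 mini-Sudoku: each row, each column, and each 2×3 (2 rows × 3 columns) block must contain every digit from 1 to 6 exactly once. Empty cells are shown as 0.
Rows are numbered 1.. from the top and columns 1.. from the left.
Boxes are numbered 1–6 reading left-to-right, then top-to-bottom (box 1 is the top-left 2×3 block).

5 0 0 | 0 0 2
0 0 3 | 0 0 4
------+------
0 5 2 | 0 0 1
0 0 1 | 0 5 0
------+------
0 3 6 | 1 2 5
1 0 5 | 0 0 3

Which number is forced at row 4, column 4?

2

Cell row 4, column 4 itself could take any of {2, 3, 4, 6} by direct elimination.
Consider where 2 can go in box 4.
row 3, column 4 is out (row 3 already has a 2).
row 3, column 5 is out (row 3 already has a 2).
row 4, column 6 is out (column 6 already has a 2).
So the only cell in box 4 that can hold 2 is row 4, column 4.
Therefore row 4, column 4 = 2.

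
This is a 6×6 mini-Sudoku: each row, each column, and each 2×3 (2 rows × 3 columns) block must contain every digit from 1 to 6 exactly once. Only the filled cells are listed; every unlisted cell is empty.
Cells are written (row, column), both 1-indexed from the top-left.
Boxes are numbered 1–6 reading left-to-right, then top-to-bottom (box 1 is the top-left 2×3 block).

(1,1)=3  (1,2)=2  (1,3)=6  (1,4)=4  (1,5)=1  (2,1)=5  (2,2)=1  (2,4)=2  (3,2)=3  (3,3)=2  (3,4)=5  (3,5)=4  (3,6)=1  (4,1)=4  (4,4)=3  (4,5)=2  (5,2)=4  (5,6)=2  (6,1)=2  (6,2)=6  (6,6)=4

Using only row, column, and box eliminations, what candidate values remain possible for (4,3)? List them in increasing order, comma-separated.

Row 4 already contains {2, 3, 4}.
Column 3 already contains {2, 6}.
Its 2×3 block (box 3) already contains {2, 3, 4}.
Removing those from 1–6 leaves {1, 5} as the candidates for (4,3).

1,5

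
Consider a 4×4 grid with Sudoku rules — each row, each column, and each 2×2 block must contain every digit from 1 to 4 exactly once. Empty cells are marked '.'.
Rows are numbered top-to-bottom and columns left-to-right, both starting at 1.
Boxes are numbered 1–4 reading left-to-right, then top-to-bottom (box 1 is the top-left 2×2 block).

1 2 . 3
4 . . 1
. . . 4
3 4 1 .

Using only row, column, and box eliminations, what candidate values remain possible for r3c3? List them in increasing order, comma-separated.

Row 3 already contains {4}.
Column 3 already contains {1}.
Its 2×2 block (box 4) already contains {1, 4}.
Removing those from 1–4 leaves {2, 3} as the candidates for r3c3.

2,3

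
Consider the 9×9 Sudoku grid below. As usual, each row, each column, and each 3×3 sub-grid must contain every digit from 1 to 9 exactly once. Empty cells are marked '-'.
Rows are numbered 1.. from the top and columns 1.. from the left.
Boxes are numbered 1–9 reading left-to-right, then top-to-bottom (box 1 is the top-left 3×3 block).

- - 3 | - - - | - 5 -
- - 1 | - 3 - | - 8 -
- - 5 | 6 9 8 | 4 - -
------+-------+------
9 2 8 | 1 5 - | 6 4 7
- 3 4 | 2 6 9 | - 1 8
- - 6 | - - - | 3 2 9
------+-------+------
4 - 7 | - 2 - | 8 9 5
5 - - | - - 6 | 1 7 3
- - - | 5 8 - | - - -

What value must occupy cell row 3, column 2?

7

Row 3 already contains {4, 5, 6, 8, 9}.
Column 2 already contains {2, 3}.
Its 3×3 block (box 1) already contains {1, 3, 5}.
The only value from 1–9 not eliminated is 7, so row 3, column 2 = 7.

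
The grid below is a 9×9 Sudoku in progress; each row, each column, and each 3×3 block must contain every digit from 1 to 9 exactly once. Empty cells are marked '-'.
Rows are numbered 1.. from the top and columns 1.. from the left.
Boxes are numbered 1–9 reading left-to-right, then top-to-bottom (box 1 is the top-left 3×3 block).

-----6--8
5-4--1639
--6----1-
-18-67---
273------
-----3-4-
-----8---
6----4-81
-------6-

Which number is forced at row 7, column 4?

6

Cell row 7, column 4 itself could take any of {1, 2, 3, 5, 6, 7, 9} by direct elimination.
Consider where 6 can go in column 4.
row 1, column 4 is out (row 1 already has a 6). row 2, column 4 is out (row 2 already has a 6). row 3, column 4 is out (row 3 already has a 6). row 4, column 4 is out (row 4 already has a 6). The remaining empty cells in column 4 are similarly blocked.
So the only cell in column 4 that can hold 6 is row 7, column 4.
Therefore row 7, column 4 = 6.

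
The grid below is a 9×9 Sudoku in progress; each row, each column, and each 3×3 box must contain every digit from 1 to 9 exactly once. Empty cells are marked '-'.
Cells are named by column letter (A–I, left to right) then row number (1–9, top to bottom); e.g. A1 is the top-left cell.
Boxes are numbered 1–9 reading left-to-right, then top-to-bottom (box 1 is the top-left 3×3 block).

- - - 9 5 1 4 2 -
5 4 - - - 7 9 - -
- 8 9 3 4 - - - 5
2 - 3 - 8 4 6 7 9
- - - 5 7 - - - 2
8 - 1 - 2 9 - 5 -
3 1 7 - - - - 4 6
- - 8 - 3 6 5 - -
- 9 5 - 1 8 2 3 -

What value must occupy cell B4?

5

Row 4 already contains {2, 3, 4, 6, 7, 8, 9}.
Column B already contains {1, 4, 8, 9}.
Its 3×3 block (box 4) already contains {1, 2, 3, 8}.
The only value from 1–9 not eliminated is 5, so B4 = 5.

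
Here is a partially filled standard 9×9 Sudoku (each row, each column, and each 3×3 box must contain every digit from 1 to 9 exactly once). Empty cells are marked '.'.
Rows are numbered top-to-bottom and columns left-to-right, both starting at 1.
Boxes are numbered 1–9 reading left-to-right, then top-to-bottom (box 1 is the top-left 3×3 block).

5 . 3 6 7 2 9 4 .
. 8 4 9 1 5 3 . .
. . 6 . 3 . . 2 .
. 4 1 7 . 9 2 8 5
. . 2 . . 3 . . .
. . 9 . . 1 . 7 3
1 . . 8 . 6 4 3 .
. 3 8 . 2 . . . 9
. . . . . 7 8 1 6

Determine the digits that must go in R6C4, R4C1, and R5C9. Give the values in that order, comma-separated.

For R6C4:
  Consider where 2 can go in column 4.
  R3C4 is out (row 3 already has a 2).
  R5C4 is out (row 5 already has a 2).
  R8C4 is out (row 8 already has a 2).
  R9C4 is out (box 8 already has a 2).
  So the only cell in column 4 that can hold 2 is R6C4.
  So R6C4 = 2.
For R4C1:
  Consider where 3 can go in box 4.
  R5C1 is out (row 5 already has a 3).
  R5C2 is out (row 5 already has a 3).
  R6C1 is out (row 6 already has a 3).
  R6C2 is out (row 6 already has a 3).
  So the only cell in box 4 that can hold 3 is R4C1.
  So R4C1 = 3.
For R5C9:
  Consider where 4 can go in box 6.
  R5C7 is out (column 7 already has a 4).
  R5C8 is out (column 8 already has a 4).
  R6C7 is out (column 7 already has a 4).
  So the only cell in box 6 that can hold 4 is R5C9.
  So R5C9 = 4.

2,3,4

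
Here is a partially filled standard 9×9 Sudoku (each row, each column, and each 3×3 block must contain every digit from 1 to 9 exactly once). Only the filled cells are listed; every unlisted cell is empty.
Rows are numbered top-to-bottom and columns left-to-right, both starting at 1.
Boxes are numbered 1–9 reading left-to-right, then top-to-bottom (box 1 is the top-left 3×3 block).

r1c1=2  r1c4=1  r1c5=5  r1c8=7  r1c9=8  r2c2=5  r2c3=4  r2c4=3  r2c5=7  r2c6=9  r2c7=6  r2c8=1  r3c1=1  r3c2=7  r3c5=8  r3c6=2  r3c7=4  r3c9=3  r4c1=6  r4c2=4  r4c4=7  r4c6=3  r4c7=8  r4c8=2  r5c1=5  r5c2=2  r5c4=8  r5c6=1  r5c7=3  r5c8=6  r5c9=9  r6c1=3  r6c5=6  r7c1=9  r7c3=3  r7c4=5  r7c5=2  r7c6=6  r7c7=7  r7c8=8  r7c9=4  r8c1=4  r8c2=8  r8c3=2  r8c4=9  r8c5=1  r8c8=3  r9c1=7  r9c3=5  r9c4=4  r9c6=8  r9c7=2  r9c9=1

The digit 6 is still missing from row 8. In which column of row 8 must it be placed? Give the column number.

9

Consider where 6 can go in row 8.
r8c6 is out (column 6 already has a 6).
r8c7 is out (column 7 already has a 6).
So the only cell in row 8 that can hold 6 is r8c9.
That is column 9.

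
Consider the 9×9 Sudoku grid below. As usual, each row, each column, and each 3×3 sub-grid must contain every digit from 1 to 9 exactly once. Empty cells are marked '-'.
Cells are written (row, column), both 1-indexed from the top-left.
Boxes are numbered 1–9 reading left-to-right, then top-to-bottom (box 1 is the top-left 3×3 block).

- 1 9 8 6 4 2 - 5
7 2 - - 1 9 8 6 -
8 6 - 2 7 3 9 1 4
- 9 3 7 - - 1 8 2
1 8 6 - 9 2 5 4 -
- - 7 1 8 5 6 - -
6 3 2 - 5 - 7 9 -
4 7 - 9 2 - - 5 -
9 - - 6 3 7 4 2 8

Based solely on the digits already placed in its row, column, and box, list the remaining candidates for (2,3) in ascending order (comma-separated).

4,5

Row 2 already contains {1, 2, 6, 7, 8, 9}.
Column 3 already contains {2, 3, 6, 7, 9}.
Its 3×3 block (box 1) already contains {1, 2, 6, 7, 8, 9}.
Removing those from 1–9 leaves {4, 5} as the candidates for (2,3).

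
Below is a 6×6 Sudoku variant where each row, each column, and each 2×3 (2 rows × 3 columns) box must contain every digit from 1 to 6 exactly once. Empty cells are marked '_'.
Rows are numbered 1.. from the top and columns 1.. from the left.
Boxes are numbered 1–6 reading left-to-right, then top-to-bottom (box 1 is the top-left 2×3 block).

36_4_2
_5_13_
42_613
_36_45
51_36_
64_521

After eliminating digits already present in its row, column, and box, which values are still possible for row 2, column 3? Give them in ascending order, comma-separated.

2,4

Row 2 already contains {1, 3, 5}.
Column 3 already contains {6}.
Its 2×3 block (box 1) already contains {3, 5, 6}.
Removing those from 1–6 leaves {2, 4} as the candidates for row 2, column 3.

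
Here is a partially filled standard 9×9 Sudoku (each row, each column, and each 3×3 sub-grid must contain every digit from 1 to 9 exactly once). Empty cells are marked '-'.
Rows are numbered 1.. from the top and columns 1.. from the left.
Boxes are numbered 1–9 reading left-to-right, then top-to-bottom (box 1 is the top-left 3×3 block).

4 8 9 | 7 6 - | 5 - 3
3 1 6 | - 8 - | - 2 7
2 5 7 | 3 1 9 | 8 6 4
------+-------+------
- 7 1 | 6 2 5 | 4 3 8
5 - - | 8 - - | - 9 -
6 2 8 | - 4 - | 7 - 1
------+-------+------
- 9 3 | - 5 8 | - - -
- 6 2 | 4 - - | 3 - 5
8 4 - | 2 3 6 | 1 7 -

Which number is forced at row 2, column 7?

9

Row 2 already contains {1, 2, 3, 6, 7, 8}.
Column 7 already contains {1, 3, 4, 5, 7, 8}.
Its 3×3 block (box 3) already contains {2, 3, 4, 5, 6, 7, 8}.
The only value from 1–9 not eliminated is 9, so row 2, column 7 = 9.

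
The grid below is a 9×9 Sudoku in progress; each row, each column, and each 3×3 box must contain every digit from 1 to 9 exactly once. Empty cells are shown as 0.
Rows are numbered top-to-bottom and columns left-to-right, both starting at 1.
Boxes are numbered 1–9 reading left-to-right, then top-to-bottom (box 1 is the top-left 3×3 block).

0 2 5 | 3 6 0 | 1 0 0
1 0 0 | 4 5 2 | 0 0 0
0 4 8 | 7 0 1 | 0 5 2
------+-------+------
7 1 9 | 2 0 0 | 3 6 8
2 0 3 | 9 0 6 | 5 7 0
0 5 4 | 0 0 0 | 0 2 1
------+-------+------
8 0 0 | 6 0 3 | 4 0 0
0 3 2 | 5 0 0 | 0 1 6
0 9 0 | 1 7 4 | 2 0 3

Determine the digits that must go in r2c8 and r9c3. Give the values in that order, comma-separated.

3,6

For r2c8:
  Consider where 3 can go in box 3.
  r1c8 is out (row 1 already has a 3).
  r1c9 is out (row 1 already has a 3).
  r2c7 is out (column 7 already has a 3).
  r2c9 is out (column 9 already has a 3).
  r3c7 is out (column 7 already has a 3).
  So the only cell in box 3 that can hold 3 is r2c8.
  So r2c8 = 3.
For r9c3:
  Row 9 already contains {1, 2, 3, 4, 7, 9}.
  Column 3 already contains {2, 3, 4, 5, 8, 9}.
  Its 3×3 block (box 7) already contains {2, 3, 8, 9}.
  The only value from 1–9 not eliminated is 6, so r9c3 = 6.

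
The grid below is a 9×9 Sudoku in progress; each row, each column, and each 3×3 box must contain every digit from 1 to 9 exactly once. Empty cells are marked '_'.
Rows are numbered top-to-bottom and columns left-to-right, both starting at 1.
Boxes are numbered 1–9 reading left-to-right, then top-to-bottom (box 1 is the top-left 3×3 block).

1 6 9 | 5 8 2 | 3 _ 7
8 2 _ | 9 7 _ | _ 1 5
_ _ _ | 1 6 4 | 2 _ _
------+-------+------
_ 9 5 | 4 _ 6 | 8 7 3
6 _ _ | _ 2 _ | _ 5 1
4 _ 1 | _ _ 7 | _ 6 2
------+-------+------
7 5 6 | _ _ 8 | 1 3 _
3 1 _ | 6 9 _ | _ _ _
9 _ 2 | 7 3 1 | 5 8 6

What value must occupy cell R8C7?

7

Cell R8C7 itself could take any of {4, 7} by direct elimination.
Consider where 7 can go in row 8.
R8C3 is out (box 7 already has a 7).
R8C6 is out (column 6 already has a 7).
R8C8 is out (column 8 already has a 7).
R8C9 is out (column 9 already has a 7).
So the only cell in row 8 that can hold 7 is R8C7.
Therefore R8C7 = 7.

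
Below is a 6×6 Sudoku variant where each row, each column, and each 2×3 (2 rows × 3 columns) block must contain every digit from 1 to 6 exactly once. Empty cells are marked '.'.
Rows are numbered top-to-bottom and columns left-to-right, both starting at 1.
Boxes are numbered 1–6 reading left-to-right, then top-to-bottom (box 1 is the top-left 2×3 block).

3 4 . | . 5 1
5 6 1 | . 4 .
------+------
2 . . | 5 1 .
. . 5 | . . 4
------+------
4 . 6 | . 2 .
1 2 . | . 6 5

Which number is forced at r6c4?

4

Cell r6c4 itself could take any of {3, 4} by direct elimination.
Consider where 4 can go in row 6.
r6c3 is out (box 5 already has a 4).
So the only cell in row 6 that can hold 4 is r6c4.
Therefore r6c4 = 4.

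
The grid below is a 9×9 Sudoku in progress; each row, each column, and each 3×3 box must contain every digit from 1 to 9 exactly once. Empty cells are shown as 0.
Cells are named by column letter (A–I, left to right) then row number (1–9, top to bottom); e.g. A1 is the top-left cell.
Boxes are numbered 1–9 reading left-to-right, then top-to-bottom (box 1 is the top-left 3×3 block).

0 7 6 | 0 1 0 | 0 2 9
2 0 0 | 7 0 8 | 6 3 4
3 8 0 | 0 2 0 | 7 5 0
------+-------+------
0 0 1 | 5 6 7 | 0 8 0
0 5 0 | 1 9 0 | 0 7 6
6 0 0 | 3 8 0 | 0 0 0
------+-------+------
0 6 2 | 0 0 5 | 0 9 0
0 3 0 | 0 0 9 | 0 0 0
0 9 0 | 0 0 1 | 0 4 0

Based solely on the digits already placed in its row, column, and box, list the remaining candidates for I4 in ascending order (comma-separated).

Row 4 already contains {1, 5, 6, 7, 8}.
Column I already contains {4, 6, 9}.
Its 3×3 block (box 6) already contains {6, 7, 8}.
Removing those from 1–9 leaves {2, 3} as the candidates for I4.

2,3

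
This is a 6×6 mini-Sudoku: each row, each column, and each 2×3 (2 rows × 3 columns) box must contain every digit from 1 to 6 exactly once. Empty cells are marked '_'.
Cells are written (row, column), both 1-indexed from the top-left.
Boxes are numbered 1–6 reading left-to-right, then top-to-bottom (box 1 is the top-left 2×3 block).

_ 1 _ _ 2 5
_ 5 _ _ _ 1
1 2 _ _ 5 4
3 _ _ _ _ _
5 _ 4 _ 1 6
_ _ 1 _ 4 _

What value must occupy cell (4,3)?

5

Cell (4,3) itself could take any of {5, 6} by direct elimination.
Consider where 5 can go in column 3.
(1,3) is out (row 1 already has a 5).
(2,3) is out (row 2 already has a 5).
(3,3) is out (row 3 already has a 5).
So the only cell in column 3 that can hold 5 is (4,3).
Therefore (4,3) = 5.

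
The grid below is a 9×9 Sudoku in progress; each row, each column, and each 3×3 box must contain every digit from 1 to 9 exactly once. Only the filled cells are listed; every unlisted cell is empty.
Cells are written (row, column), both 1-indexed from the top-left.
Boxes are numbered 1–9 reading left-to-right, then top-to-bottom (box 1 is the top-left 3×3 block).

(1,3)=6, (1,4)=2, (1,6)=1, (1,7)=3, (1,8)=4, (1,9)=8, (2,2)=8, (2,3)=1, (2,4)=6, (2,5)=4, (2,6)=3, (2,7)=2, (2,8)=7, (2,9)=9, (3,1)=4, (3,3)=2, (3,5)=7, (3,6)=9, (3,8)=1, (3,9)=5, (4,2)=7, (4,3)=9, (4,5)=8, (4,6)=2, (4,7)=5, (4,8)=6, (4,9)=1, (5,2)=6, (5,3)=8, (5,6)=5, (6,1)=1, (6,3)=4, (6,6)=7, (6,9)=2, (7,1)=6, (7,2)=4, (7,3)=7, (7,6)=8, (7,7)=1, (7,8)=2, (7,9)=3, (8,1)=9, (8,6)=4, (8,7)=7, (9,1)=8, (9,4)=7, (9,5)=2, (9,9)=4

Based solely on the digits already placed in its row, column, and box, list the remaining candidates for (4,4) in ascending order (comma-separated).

Row 4 already contains {1, 2, 5, 6, 7, 8, 9}.
Column 4 already contains {2, 6, 7}.
Its 3×3 block (box 5) already contains {2, 5, 7, 8}.
Removing those from 1–9 leaves {3, 4} as the candidates for (4,4).

3,4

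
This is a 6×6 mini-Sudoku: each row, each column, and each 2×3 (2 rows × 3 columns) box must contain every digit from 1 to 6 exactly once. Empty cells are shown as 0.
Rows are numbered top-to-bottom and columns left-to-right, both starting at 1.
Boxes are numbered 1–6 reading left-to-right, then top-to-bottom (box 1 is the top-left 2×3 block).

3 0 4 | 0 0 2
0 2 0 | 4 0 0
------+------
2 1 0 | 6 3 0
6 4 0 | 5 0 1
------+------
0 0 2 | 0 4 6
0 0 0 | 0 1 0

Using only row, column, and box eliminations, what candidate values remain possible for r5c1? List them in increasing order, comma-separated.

1,5

Row 5 already contains {2, 4, 6}.
Column 1 already contains {2, 3, 6}.
Its 2×3 block (box 5) already contains {2}.
Removing those from 1–6 leaves {1, 5} as the candidates for r5c1.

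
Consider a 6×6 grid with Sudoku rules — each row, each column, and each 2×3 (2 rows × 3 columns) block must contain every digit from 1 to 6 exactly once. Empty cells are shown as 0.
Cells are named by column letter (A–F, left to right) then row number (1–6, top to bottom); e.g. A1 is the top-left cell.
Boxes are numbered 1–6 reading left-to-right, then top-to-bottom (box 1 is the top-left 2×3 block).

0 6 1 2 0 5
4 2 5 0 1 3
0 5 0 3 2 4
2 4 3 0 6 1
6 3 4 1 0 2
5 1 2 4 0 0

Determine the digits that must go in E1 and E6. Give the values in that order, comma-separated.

For E1:
  Row 1 already contains {1, 2, 5, 6}.
  Column E already contains {1, 2, 6}.
  Its 2×3 block (box 2) already contains {1, 2, 3, 5}.
  The only value from 1–6 not eliminated is 4, so E1 = 4.
For E6:
  Row 6 already contains {1, 2, 4, 5}.
  Column E already contains {1, 2, 6}.
  Its 2×3 block (box 6) already contains {1, 2, 4}.
  The only value from 1–6 not eliminated is 3, so E6 = 3.

4,3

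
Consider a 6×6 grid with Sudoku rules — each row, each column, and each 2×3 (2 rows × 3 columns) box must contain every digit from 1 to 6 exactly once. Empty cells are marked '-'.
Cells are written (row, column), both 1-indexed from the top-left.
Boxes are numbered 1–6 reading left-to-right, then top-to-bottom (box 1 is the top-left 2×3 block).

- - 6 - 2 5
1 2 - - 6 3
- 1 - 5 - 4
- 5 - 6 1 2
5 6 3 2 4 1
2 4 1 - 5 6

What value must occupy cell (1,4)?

1

Cell (1,4) itself could take any of {1, 4} by direct elimination.
Consider where 1 can go in column 4.
(2,4) is out (row 2 already has a 1).
(6,4) is out (row 6 already has a 1).
So the only cell in column 4 that can hold 1 is (1,4).
Therefore (1,4) = 1.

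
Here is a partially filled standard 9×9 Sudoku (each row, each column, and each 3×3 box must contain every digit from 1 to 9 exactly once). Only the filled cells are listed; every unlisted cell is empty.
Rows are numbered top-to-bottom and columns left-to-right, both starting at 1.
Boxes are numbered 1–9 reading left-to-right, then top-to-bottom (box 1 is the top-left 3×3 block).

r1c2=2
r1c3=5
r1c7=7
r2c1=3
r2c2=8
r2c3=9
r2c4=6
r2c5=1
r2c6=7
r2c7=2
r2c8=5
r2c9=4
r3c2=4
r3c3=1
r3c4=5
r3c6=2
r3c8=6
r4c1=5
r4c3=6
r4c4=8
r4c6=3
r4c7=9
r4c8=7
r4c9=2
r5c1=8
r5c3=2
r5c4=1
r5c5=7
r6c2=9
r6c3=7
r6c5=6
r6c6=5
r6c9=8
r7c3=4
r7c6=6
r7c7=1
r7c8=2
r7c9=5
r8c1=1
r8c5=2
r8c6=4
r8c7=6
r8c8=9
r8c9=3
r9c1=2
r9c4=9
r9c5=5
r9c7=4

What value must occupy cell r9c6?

Cell r9c6 itself could take any of {1, 8} by direct elimination.
Consider where 1 can go in column 6.
r1c6 is out (box 2 already has a 1).
r5c6 is out (row 5 already has a 1).
So the only cell in column 6 that can hold 1 is r9c6.
Therefore r9c6 = 1.

1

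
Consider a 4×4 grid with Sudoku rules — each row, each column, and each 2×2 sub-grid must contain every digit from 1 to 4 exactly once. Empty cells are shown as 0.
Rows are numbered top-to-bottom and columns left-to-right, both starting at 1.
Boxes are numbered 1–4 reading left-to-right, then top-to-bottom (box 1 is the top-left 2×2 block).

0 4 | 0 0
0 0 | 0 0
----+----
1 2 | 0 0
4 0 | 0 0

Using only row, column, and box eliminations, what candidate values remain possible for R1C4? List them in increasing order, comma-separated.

Row 1 already contains {4}.
Column 4 already contains {}.
Its 2×2 block (box 2) already contains {}.
Removing those from 1–4 leaves {1, 2, 3} as the candidates for R1C4.

1,2,3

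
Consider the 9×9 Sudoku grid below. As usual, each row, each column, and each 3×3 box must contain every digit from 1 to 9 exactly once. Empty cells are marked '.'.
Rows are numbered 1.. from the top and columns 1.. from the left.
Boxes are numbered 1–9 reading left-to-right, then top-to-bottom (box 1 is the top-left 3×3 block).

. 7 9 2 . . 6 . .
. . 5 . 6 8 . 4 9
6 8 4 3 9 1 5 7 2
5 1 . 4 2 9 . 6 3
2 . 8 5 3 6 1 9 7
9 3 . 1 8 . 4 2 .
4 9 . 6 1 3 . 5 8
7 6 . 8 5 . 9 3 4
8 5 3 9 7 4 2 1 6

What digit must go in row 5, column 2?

4

Row 5 already contains {1, 2, 3, 5, 6, 7, 8, 9}.
Column 2 already contains {1, 3, 5, 6, 7, 8, 9}.
Its 3×3 block (box 4) already contains {1, 2, 3, 5, 8, 9}.
The only value from 1–9 not eliminated is 4, so row 5, column 2 = 4.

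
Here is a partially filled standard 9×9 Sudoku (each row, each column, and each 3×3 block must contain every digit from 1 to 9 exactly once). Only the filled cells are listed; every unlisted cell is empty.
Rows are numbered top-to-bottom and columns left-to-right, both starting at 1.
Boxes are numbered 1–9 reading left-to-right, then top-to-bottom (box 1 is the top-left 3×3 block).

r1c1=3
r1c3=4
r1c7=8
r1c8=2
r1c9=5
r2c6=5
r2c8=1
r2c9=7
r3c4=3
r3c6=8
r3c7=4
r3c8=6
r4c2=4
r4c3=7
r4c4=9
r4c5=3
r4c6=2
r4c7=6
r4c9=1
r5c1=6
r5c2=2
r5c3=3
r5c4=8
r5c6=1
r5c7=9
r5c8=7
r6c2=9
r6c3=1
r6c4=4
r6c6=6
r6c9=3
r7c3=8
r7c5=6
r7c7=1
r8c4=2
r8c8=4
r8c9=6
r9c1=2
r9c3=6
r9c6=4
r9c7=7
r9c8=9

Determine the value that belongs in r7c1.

4

Cell r7c1 itself could take any of {4, 5, 7, 9} by direct elimination.
Consider where 4 can go in row 7.
r7c2 is out (column 2 already has a 4).
r7c4 is out (column 4 already has a 4).
r7c6 is out (column 6 already has a 4).
r7c8 is out (column 8 already has a 4).
r7c9 is out (box 9 already has a 4).
So the only cell in row 7 that can hold 4 is r7c1.
Therefore r7c1 = 4.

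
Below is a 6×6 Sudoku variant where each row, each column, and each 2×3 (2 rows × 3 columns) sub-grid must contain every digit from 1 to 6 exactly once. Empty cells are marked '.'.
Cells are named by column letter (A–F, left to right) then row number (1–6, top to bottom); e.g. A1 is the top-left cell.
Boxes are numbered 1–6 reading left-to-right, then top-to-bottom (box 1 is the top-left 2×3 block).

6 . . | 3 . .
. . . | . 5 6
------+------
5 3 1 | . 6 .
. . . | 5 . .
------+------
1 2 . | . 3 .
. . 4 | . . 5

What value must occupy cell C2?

Cell C2 itself could take any of {2, 3} by direct elimination.
Consider where 3 can go in column C.
C1 is out (row 1 already has a 3).
C4 is out (box 3 already has a 3).
C5 is out (row 5 already has a 3).
So the only cell in column C that can hold 3 is C2.
Therefore C2 = 3.

3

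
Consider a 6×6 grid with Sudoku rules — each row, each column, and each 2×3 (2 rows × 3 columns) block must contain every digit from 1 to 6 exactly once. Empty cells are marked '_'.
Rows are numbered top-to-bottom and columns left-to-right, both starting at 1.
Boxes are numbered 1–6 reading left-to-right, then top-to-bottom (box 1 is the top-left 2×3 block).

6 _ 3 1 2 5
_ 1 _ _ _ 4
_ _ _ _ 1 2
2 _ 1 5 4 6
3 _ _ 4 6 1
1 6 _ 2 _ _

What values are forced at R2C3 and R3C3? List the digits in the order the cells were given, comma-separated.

For R2C3:
  Consider where 2 can go in box 1.
  R1C2 is out (row 1 already has a 2).
  R2C1 is out (column 1 already has a 2).
  So the only cell in box 1 that can hold 2 is R2C3.
  So R2C3 = 2.
For R3C3:
  Consider where 6 can go in row 3.
  R3C1 is out (column 1 already has a 6).
  R3C2 is out (column 2 already has a 6).
  R3C4 is out (box 4 already has a 6).
  So the only cell in row 3 that can hold 6 is R3C3.
  So R3C3 = 6.

2,6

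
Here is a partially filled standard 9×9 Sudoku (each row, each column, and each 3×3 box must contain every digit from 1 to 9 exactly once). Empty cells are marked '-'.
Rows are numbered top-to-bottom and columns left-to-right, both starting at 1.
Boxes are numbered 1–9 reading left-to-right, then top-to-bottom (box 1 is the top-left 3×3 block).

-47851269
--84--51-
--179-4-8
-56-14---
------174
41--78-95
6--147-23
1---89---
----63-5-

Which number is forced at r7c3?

5

Cell r7c3 itself could take any of {5, 9} by direct elimination.
Consider where 5 can go in row 7.
r7c2 is out (column 2 already has a 5).
r7c7 is out (column 7 already has a 5).
So the only cell in row 7 that can hold 5 is r7c3.
Therefore r7c3 = 5.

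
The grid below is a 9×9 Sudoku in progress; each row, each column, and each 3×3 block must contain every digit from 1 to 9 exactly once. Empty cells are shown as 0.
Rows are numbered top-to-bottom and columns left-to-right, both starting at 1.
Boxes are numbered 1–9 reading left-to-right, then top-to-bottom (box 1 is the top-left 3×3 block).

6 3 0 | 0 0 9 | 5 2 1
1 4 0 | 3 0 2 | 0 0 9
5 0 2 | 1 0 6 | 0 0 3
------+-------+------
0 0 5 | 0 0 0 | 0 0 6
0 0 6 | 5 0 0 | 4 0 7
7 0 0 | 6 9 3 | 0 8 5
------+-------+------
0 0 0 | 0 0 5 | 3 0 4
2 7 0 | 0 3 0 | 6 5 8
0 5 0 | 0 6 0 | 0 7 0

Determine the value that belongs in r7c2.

6

Cell r7c2 itself could take any of {1, 6, 8, 9} by direct elimination.
Consider where 6 can go in box 7.
r7c1 is out (column 1 already has a 6).
r7c3 is out (column 3 already has a 6).
r8c3 is out (row 8 already has a 6).
r9c1 is out (row 9 already has a 6).
r9c3 is out (row 9 already has a 6).
So the only cell in box 7 that can hold 6 is r7c2.
Therefore r7c2 = 6.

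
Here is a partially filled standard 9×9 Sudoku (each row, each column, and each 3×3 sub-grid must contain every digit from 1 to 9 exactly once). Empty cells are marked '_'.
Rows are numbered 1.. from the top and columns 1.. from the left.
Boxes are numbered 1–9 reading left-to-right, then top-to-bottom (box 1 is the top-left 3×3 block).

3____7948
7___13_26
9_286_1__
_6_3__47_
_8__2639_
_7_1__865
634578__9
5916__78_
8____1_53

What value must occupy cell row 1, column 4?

2

Row 1 already contains {3, 4, 7, 8, 9}.
Column 4 already contains {1, 3, 5, 6, 8}.
Its 3×3 block (box 2) already contains {1, 3, 6, 7, 8}.
The only value from 1–9 not eliminated is 2, so row 1, column 4 = 2.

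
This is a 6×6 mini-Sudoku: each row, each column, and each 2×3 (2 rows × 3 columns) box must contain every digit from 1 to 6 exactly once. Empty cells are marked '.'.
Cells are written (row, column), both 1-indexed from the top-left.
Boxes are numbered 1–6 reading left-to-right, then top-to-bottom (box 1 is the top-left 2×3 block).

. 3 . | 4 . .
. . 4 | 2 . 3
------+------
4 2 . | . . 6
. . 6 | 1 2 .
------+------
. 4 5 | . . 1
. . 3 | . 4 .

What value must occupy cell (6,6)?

Cell (6,6) itself could take any of {2, 5} by direct elimination.
Consider where 2 can go in column 6.
(1,6) is out (box 2 already has a 2).
(4,6) is out (row 4 already has a 2).
So the only cell in column 6 that can hold 2 is (6,6).
Therefore (6,6) = 2.

2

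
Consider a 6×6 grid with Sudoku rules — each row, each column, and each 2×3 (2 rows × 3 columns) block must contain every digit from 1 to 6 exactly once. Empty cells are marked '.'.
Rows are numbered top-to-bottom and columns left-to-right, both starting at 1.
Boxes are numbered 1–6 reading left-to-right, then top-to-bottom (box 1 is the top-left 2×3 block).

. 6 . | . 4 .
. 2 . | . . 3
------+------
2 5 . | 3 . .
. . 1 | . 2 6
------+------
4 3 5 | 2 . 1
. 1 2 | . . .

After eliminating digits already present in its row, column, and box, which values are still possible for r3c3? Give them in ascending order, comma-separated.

4,6

Row 3 already contains {2, 3, 5}.
Column 3 already contains {1, 2, 5}.
Its 2×3 block (box 3) already contains {1, 2, 5}.
Removing those from 1–6 leaves {4, 6} as the candidates for r3c3.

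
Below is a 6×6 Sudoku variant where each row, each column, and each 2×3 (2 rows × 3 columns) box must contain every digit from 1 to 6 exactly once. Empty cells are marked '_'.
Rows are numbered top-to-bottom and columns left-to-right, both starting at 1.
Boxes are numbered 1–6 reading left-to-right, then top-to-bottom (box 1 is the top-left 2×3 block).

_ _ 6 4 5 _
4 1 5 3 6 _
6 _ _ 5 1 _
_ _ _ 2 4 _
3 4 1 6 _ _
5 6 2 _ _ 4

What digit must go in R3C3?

Cell R3C3 itself could take any of {3, 4} by direct elimination.
Consider where 4 can go in box 3.
R3C2 is out (column 2 already has a 4).
R4C1 is out (row 4 already has a 4).
R4C2 is out (row 4 already has a 4).
R4C3 is out (row 4 already has a 4).
So the only cell in box 3 that can hold 4 is R3C3.
Therefore R3C3 = 4.

4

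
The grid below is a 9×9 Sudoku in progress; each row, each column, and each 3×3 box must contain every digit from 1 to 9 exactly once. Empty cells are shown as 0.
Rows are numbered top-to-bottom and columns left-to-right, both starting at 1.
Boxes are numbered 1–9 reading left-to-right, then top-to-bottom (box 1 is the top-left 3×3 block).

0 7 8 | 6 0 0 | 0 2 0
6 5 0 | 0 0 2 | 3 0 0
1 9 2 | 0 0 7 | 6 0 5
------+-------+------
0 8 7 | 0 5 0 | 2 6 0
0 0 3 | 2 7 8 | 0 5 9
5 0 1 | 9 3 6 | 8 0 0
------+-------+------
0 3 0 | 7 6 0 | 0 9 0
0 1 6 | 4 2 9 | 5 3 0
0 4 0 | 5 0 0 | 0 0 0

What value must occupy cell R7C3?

5

Row 7 already contains {3, 6, 7, 9}.
Column 3 already contains {1, 2, 3, 6, 7, 8}.
Its 3×3 block (box 7) already contains {1, 3, 4, 6}.
The only value from 1–9 not eliminated is 5, so R7C3 = 5.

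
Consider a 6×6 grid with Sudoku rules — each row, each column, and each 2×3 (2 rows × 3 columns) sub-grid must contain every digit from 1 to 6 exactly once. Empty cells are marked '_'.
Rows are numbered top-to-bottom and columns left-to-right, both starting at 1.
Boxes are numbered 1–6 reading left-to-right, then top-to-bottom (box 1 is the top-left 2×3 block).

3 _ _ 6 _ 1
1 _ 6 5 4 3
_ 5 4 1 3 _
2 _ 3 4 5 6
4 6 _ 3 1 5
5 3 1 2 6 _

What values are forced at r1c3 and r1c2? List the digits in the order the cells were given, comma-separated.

5,4

For r1c3:
  Consider where 5 can go in box 1.
  r1c2 is out (column 2 already has a 5).
  r2c2 is out (row 2 already has a 5).
  So the only cell in box 1 that can hold 5 is r1c3.
  So r1c3 = 5.
For r1c2:
  Consider where 4 can go in column 2.
  r2c2 is out (row 2 already has a 4).
  r4c2 is out (row 4 already has a 4).
  So the only cell in column 2 that can hold 4 is r1c2.
  So r1c2 = 4.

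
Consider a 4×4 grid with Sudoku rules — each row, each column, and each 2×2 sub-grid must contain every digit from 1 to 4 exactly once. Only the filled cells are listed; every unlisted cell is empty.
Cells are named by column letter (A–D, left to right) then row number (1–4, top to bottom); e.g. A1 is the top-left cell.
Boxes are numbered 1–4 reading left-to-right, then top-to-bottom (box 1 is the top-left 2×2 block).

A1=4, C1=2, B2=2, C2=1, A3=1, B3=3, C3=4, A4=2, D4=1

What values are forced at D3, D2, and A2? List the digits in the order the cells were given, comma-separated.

2,4,3

For D3:
  Row 3 already contains {1, 3, 4}.
  Column D already contains {1}.
  Its 2×2 block (box 4) already contains {1, 4}.
  The only value from 1–4 not eliminated is 2, so D3 = 2.
For D2:
  Consider where 4 can go in column D.
  D1 is out (row 1 already has a 4).
  D3 is out (row 3 already has a 4).
  So the only cell in column D that can hold 4 is D2.
  So D2 = 4.
For A2:
  Row 2 already contains {1, 2}.
  Column A already contains {1, 2, 4}.
  Its 2×2 block (box 1) already contains {2, 4}.
  The only value from 1–4 not eliminated is 3, so A2 = 3.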